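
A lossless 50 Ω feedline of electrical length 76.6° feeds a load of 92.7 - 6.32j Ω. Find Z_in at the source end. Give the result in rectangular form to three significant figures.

tan(βl) = tan(76.6°) = 4.2
Z_in = Z_0·(Z_L + jZ_0·tanβl)/(Z_0 + jZ_L·tanβl)
     = 50·(92.7 + j204)/(76.5 + j389)

Z_in ≈ 27.4 − j6.52 Ω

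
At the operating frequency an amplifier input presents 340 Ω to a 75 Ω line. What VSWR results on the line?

For a purely resistive load, VSWR = R_L/Z_0 or Z_0/R_L (whichever > 1) = 340/75

VSWR ≈ 4.53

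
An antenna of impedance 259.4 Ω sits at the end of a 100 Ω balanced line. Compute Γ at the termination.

Γ = (Z_L − Z_0)/(Z_L + Z_0) = (259.4 − 100)/(259.4 + 100) = 159.4/359.4

Γ = 0.444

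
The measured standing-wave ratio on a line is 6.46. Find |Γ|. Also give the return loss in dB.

|Γ| = (S − 1)/(S + 1) = (6.46 − 1)/(6.46 + 1) = 5.46/7.46
RL = −20·log₁₀|Γ| = −20·log₁₀(0.732)

|Γ| ≈ 0.732; return loss ≈ 2.71 dB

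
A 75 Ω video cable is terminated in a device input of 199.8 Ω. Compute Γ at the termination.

Γ = 0.454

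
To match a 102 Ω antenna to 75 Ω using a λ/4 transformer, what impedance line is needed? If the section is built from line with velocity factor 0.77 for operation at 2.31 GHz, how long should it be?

Z_qwt ≈ 87.5 Ω; length ≈ 2.5 cm

Z_qwt = √(Z_0·R_L) = √(75 × 102) = √7650
λ = 0.77·c/f = 0.1 m, so l = λ/4 = 0.025 m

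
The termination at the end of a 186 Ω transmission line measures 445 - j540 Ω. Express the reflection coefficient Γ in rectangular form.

Γ = (Z_L − Z_0)/(Z_L + Z_0) = (259 − j540)/(631 − j540)

Γ ≈ 0.66 − j0.291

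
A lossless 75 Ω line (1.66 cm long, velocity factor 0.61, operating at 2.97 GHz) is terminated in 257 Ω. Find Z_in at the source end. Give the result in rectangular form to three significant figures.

λ = v/f = 0.61·c / 2.97 GHz = 0.0616 m
βl = 2π·l/λ = 2π × 0.269 = 97°
tan(βl) = tan(97°) = -8.16
Z_in = Z_0·(Z_L + jZ_0·tanβl)/(Z_0 + jZ_L·tanβl)
     = 75·(257 − j612)/(75 − j2100)

Z_in ≈ 22.2 + j8.4 Ω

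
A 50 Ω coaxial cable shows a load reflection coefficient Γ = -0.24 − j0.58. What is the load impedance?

Z_L = Z_0·(1 + Γ)/(1 − Γ) = 50·(0.76 − j0.58)/(1.24 + j0.58)

Z_L ≈ 16.2 − j30.9 Ω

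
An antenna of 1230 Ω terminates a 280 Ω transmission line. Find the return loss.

RL ≈ 4.03 dB

Γ = (1230 − 280)/(1230 + 280) = 0.629
RL = −20·log₁₀|Γ| = −20·log₁₀(0.629)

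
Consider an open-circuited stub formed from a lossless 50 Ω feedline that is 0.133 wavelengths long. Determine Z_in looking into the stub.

βl = 2π × 0.133 = 47.9°
tan(βl) = 1.11
For an open-circuited stub, Z_in = −jZ_0·cot(βl) = −jZ_0/tan(βl)

Z_in ≈ −j45.2 Ω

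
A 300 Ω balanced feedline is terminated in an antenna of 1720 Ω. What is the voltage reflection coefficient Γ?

Γ = (Z_L − Z_0)/(Z_L + Z_0) = (1720 − 300)/(1720 + 300) = 1420/2020

Γ = 0.703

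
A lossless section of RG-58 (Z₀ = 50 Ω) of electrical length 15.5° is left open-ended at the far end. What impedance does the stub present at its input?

tan(βl) = 0.277
For an open-ended stub, Z_in = −jZ_0·cot(βl) = −jZ_0/tan(βl)

Z_in ≈ −j180 Ω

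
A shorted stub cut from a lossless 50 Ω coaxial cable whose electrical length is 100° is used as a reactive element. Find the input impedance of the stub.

tan(βl) = -5.67
For a shorted stub, Z_in = jZ_0·tan(βl)

Z_in ≈ −j284 Ω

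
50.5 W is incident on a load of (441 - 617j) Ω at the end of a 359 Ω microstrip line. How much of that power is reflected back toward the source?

P_reflected ≈ 19.2 W

|Γ| = |(82 − j617)/(800 − j617)| = 0.616
|Γ|² = 0.38
P_refl = |Γ|²·P_inc = 19.2 W, P_del = (1 − |Γ|²)·P_inc = 31.3 W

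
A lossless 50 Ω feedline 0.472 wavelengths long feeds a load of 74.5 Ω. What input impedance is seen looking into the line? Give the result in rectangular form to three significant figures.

Z_in ≈ 71.8 + j10.1 Ω

βl = 2π × 0.472 = 170°
tan(βl) = tan(170°) = -0.178
Z_in = Z_0·(Z_L + jZ_0·tanβl)/(Z_0 + jZ_L·tanβl)
     = 50·(74.5 − j8.89)/(50 − j13.2)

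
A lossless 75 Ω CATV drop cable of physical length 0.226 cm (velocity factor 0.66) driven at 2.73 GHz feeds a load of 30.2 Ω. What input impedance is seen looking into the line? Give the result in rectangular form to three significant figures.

Z_in ≈ 31.2 + j12.4 Ω

λ = v/f = 0.66·c / 2.73 GHz = 0.0725 m
βl = 2π·l/λ = 2π × 0.0312 = 11.2°
tan(βl) = tan(11.2°) = 0.198
Z_in = Z_0·(Z_L + jZ_0·tanβl)/(Z_0 + jZ_L·tanβl)
     = 75·(30.2 + j14.9)/(75 + j5.99)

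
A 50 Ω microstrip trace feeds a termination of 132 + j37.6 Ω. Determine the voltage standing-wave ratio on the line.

VSWR ≈ 2.89

Γ = (Z_L − Z_0)/(Z_L + Z_0) = (82 + j37.6)/(182 + j37.6)
|Γ| = 90.2/186 = 0.485
VSWR = (1 + |Γ|)/(1 − |Γ|) = 1.49/0.515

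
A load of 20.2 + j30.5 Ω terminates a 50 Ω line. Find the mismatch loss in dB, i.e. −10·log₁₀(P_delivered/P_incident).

Γ = (-29.8 + j30.5)/(70.2 + j30.5), |Γ| = 0.557
|Γ|² = 0.31, so P_del/P_inc = 1 − |Γ|² = 0.69
ML = −10·log₁₀(1 − |Γ|²)

mismatch loss ≈ 1.61 dB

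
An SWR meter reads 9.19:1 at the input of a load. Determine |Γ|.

|Γ| ≈ 0.804

|Γ| = (S − 1)/(S + 1) = (9.19 − 1)/(9.19 + 1) = 8.19/10.2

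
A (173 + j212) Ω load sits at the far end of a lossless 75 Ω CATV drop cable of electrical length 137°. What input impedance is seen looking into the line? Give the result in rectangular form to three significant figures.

tan(βl) = tan(137°) = -0.933
Z_in = Z_0·(Z_L + jZ_0·tanβl)/(Z_0 + jZ_L·tanβl)
     = 75·(173 + j142)/(273 − j161)

Z_in ≈ 18.1 + j49.8 Ω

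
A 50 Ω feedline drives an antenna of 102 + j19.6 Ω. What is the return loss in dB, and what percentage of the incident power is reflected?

RL ≈ 8.81 dB; 13.1% of incident power reflected

Γ = (52 + j19.6)/(152 + j19.6), |Γ| = 0.363
RL = −20·log₁₀(0.363) = 8.81 dB
P_refl/P_inc = |Γ|² = 0.131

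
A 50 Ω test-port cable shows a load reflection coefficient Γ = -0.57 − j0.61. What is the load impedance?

Z_L = Z_0·(1 + Γ)/(1 − Γ) = 50·(0.43 − j0.61)/(1.57 + j0.61)

Z_L ≈ 5.34 − j21.5 Ω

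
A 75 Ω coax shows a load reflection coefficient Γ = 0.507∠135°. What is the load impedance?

Z_L ≈ 28.2 + j27.2 Ω

Z_L = Z_0·(1 + Γ)/(1 − Γ) = 75·(0.641 + j0.359)/(1.36 − j0.359)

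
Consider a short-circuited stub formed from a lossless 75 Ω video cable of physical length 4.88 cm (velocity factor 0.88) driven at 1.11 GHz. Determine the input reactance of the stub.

λ = v/f = 0.88·c / 1.11 GHz = 0.238 m
βl = 2π·l/λ = 2π × 0.205 = 73.9°
tan(βl) = 3.46
For a short-circuited stub, Z_in = jZ_0·tan(βl)

X_in ≈ 259 Ω (inductive)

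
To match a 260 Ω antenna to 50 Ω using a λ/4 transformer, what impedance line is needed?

Z_qwt ≈ 114 Ω

Z_qwt = √(Z_0·R_L) = √(50 × 260) = √13000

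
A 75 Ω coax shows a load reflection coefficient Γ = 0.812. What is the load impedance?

Z_L = Z_0·(1 + Γ)/(1 − Γ) = 75·(1.81)/(0.188)

Z_L ≈ 723 Ω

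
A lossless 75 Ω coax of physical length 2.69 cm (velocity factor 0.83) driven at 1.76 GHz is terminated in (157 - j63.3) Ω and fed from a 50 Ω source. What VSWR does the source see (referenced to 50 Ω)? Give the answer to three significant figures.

VSWR ≈ 1.76

λ = v/f = 0.83·c / 1.76 GHz = 0.141 m
βl = 2π·l/λ = 2π × 0.19 = 68.4°
tan(βl) = 2.53
Z_in = Z_0·(Z_L + jZ_0·tanβl)/(Z_0 + jZ_L·tanβl) = 30.7 − j11.5 Ω
Γ_s = (Z_in − Z_s)/(Z_in + Z_s) = (-19.3 − j11.5)/(80.7 − j11.5), |Γ_s| = 0.276
VSWR = (1 + |Γ_s|)/(1 − |Γ_s|)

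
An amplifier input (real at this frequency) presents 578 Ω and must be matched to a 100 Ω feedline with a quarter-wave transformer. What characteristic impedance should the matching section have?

Z_qwt = √(Z_0·R_L) = √(100 × 578) = √57800

Z_qwt ≈ 240 Ω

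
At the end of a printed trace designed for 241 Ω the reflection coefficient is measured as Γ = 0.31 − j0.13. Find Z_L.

Z_L = Z_0·(1 + Γ)/(1 − Γ) = 241·(1.31 − j0.13)/(0.69 + j0.13)

Z_L ≈ 434 − j127 Ω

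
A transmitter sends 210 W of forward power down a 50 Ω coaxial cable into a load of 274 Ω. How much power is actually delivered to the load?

P_delivered ≈ 110 W

Γ = (274 − 50)/(274 + 50) = 0.691
|Γ|² = 0.478
P_refl = |Γ|²·P_inc = 100 W, P_del = (1 − |Γ|²)·P_inc = 110 W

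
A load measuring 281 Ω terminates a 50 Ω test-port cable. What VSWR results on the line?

Γ = (281 − 50)/(281 + 50) = 0.698
VSWR = (1 + 0.698)/(1 − 0.698)

VSWR ≈ 5.62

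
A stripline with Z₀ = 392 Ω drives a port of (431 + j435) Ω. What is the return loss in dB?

Γ = (39 + j435)/(823 + j435), |Γ| = 0.469
RL = −20·log₁₀|Γ| = −20·log₁₀(0.469)

RL ≈ 6.57 dB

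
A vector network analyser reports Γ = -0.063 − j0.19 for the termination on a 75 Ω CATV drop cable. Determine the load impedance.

Z_L ≈ 61.7 − j24.4 Ω

Z_L = Z_0·(1 + Γ)/(1 − Γ) = 75·(0.937 − j0.19)/(1.06 + j0.19)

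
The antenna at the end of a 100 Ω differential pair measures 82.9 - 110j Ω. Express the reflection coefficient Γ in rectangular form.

Γ = (Z_L − Z_0)/(Z_L + Z_0) = (-17.1 − j110)/(182.9 − j110)

Γ ≈ 0.197 − j0.483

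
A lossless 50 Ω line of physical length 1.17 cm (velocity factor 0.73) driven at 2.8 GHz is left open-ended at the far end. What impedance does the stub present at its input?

λ = v/f = 0.73·c / 2.8 GHz = 0.0782 m
βl = 2π·l/λ = 2π × 0.15 = 53.9°
tan(βl) = 1.37
For an open-ended stub, Z_in = −jZ_0·cot(βl) = −jZ_0/tan(βl)

Z_in ≈ −j36.5 Ω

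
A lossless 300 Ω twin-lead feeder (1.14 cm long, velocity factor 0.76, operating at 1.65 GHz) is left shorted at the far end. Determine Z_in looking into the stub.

Z_in ≈ +j171 Ω

λ = v/f = 0.76·c / 1.65 GHz = 0.138 m
βl = 2π·l/λ = 2π × 0.0825 = 29.7°
tan(βl) = 0.57
For a shorted stub, Z_in = jZ_0·tan(βl)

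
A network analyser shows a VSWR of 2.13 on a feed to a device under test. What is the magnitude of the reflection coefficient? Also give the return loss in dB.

|Γ| = (S − 1)/(S + 1) = (2.13 − 1)/(2.13 + 1) = 1.13/3.13
RL = −20·log₁₀|Γ| = −20·log₁₀(0.361)

|Γ| ≈ 0.361; return loss ≈ 8.85 dB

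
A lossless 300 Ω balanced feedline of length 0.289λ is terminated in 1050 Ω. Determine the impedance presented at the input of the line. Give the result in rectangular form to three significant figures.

βl = 2π × 0.289 = 104°
tan(βl) = tan(104°) = -4
Z_in = Z_0·(Z_L + jZ_0·tanβl)/(Z_0 + jZ_L·tanβl)
     = 300·(1050 − j1200)/(300 − j4200)

Z_in ≈ 90.6 + j68.5 Ω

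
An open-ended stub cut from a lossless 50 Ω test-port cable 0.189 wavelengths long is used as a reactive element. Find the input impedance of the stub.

βl = 2π × 0.189 = 68°
tan(βl) = 2.48
For an open-ended stub, Z_in = −jZ_0·cot(βl) = −jZ_0/tan(βl)

Z_in ≈ −j20.2 Ω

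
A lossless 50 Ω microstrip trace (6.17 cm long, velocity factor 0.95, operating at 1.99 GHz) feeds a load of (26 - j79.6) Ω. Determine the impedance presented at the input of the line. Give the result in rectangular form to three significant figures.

λ = v/f = 0.95·c / 1.99 GHz = 0.143 m
βl = 2π·l/λ = 2π × 0.431 = 155°
tan(βl) = tan(155°) = -0.464
Z_in = Z_0·(Z_L + jZ_0·tanβl)/(Z_0 + jZ_L·tanβl)
     = 50·(26 − j103)/(13 − j12.1)

Z_in ≈ 250 − j163 Ω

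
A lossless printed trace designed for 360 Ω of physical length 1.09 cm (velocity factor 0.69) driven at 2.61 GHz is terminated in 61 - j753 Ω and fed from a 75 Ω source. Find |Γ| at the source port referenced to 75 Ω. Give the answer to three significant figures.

|Γ| ≈ 0.887

λ = v/f = 0.69·c / 2.61 GHz = 0.0793 m
βl = 2π·l/λ = 2π × 0.137 = 49.5°
tan(βl) = 1.17
Z_in = Z_0·(Z_L + jZ_0·tanβl)/(Z_0 + jZ_L·tanβl) = 12.1 − j97 Ω
Γ_s = (Z_in − Z_s)/(Z_in + Z_s) = (-62.9 − j97)/(87.1 − j97), |Γ_s| = 0.887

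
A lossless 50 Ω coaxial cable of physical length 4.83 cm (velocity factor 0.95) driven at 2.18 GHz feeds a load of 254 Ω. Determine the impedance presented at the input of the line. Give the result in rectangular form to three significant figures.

λ = v/f = 0.95·c / 2.18 GHz = 0.131 m
βl = 2π·l/λ = 2π × 0.369 = 133°
tan(βl) = tan(133°) = -1.07
Z_in = Z_0·(Z_L + jZ_0·tanβl)/(Z_0 + jZ_L·tanβl)
     = 50·(254 − j53.6)/(50 − j272)

Z_in ≈ 17.8 + j43.4 Ω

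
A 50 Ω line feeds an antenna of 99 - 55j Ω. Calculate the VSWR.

Γ = (Z_L − Z_0)/(Z_L + Z_0) = (49 − j55)/(149 − j55)
|Γ| = 73.7/159 = 0.464
VSWR = (1 + |Γ|)/(1 − |Γ|) = 1.46/0.536

VSWR ≈ 2.73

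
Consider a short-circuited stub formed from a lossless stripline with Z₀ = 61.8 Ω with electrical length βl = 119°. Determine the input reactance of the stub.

X_in ≈ -111 Ω (capacitive)

tan(βl) = -1.8
For a short-circuited stub, Z_in = jZ_0·tan(βl)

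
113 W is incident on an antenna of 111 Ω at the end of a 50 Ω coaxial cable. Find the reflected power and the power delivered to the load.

P_reflected ≈ 16.2 W; P_delivered ≈ 96.8 W

Γ = (111 − 50)/(111 + 50) = 0.379
|Γ|² = 0.144
P_refl = |Γ|²·P_inc = 16.2 W, P_del = (1 − |Γ|²)·P_inc = 96.8 W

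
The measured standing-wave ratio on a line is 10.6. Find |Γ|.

|Γ| ≈ 0.828

|Γ| = (S − 1)/(S + 1) = (10.6 − 1)/(10.6 + 1) = 9.6/11.6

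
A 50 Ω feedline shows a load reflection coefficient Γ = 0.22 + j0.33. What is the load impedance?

Z_L = Z_0·(1 + Γ)/(1 − Γ) = 50·(1.22 + j0.33)/(0.78 − j0.33)

Z_L ≈ 58.7 + j46 Ω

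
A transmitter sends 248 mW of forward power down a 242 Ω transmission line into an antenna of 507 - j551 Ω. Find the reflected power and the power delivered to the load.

P_reflected ≈ 107 mW; P_delivered ≈ 141 mW

|Γ| = |(265 − j551)/(749 − j551)| = 0.658
|Γ|² = 0.432
P_refl = |Γ|²·P_inc = 107 mW, P_del = (1 − |Γ|²)·P_inc = 141 mW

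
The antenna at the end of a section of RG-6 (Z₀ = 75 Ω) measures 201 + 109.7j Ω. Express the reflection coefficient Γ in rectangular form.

Γ ≈ 0.531 + j0.187

Γ = (Z_L − Z_0)/(Z_L + Z_0) = (126 + j109.7)/(276 + j109.7)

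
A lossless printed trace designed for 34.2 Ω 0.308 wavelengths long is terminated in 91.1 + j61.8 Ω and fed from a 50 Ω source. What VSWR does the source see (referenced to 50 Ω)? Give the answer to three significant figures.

βl = 2π × 0.308 = 111°
tan(βl) = -2.62
Z_in = Z_0·(Z_L + jZ_0·tanβl)/(Z_0 + jZ_L·tanβl) = 8.78 + j5.83 Ω
Γ_s = (Z_in − Z_s)/(Z_in + Z_s) = (-41.2 + j5.83)/(58.8 + j5.83), |Γ_s| = 0.705
VSWR = (1 + |Γ_s|)/(1 − |Γ_s|)

VSWR ≈ 5.77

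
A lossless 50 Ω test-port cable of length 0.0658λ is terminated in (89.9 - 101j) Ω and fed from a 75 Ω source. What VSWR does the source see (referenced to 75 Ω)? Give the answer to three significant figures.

βl = 2π × 0.0658 = 23.7°
tan(βl) = 0.439
Z_in = Z_0·(Z_L + jZ_0·tanβl)/(Z_0 + jZ_L·tanβl) = 25.6 − j52.6 Ω
Γ_s = (Z_in − Z_s)/(Z_in + Z_s) = (-49.4 − j52.6)/(101 − j52.6), |Γ_s| = 0.635
VSWR = (1 + |Γ_s|)/(1 − |Γ_s|)

VSWR ≈ 4.48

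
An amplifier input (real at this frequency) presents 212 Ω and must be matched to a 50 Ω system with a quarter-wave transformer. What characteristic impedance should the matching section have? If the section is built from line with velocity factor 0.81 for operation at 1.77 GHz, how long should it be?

Z_qwt = √(Z_0·R_L) = √(50 × 212) = √10600
λ = 0.81·c/f = 0.137 m, so l = λ/4 = 0.0343 m

Z_qwt ≈ 103 Ω; length ≈ 3.43 cm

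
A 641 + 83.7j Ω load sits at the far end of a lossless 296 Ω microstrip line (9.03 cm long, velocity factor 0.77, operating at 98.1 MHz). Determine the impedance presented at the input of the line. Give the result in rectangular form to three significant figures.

Z_in ≈ 592 − j170 Ω

λ = v/f = 0.77·c / 98.1 MHz = 2.35 m
βl = 2π·l/λ = 2π × 0.0383 = 13.8°
tan(βl) = tan(13.8°) = 0.246
Z_in = Z_0·(Z_L + jZ_0·tanβl)/(Z_0 + jZ_L·tanβl)
     = 296·(641 + j156)/(275 + j158)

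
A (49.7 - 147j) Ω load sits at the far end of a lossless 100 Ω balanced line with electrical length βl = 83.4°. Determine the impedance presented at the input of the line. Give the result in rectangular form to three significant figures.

tan(βl) = tan(83.4°) = 8.64
Z_in = Z_0·(Z_L + jZ_0·tanβl)/(Z_0 + jZ_L·tanβl)
     = 100·(49.7 + j717)/(1370 + j430)

Z_in ≈ 18.2 + j46.6 Ω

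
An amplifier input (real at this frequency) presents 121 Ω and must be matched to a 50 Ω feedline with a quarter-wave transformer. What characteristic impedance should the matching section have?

Z_qwt = √(Z_0·R_L) = √(50 × 121) = √6050

Z_qwt ≈ 77.8 Ω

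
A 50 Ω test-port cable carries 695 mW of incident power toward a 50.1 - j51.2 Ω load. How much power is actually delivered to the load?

P_delivered ≈ 551 mW

|Γ| = |(0.1 − j51.2)/(100.1 − j51.2)| = 0.455
|Γ|² = 0.207
P_refl = |Γ|²·P_inc = 144 mW, P_del = (1 − |Γ|²)·P_inc = 551 mW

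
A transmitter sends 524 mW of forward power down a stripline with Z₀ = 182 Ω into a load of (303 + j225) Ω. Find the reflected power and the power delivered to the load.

|Γ| = |(121 + j225)/(485 + j225)| = 0.478
|Γ|² = 0.228
P_refl = |Γ|²·P_inc = 120 mW, P_del = (1 − |Γ|²)·P_inc = 404 mW

P_reflected ≈ 120 mW; P_delivered ≈ 404 mW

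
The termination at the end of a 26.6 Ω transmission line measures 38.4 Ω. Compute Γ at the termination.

Γ = 0.182

Γ = (Z_L − Z_0)/(Z_L + Z_0) = (38.4 − 26.6)/(38.4 + 26.6) = 11.8/65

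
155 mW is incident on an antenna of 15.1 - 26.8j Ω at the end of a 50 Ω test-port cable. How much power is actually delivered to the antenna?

P_delivered ≈ 94.4 mW

|Γ| = |(-34.9 − j26.8)/(65.1 − j26.8)| = 0.625
|Γ|² = 0.391
P_refl = |Γ|²·P_inc = 60.6 mW, P_del = (1 − |Γ|²)·P_inc = 94.4 mW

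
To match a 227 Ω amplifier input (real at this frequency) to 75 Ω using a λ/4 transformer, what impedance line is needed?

Z_qwt = √(Z_0·R_L) = √(75 × 227) = √17020

Z_qwt ≈ 130 Ω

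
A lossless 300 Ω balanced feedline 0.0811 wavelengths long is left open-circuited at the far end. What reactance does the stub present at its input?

βl = 2π × 0.0811 = 29.2°
tan(βl) = 0.559
For an open-circuited stub, Z_in = −jZ_0·cot(βl) = −jZ_0/tan(βl)

X_in ≈ -537 Ω (capacitive)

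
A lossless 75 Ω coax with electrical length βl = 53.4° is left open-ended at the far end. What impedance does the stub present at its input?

tan(βl) = 1.35
For an open-ended stub, Z_in = −jZ_0·cot(βl) = −jZ_0/tan(βl)

Z_in ≈ −j55.7 Ω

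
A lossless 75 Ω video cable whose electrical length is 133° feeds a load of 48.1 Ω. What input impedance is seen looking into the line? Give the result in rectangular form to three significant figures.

Z_in ≈ 70.2 − j32.1 Ω

tan(βl) = tan(133°) = -1.07
Z_in = Z_0·(Z_L + jZ_0·tanβl)/(Z_0 + jZ_L·tanβl)
     = 75·(48.1 − j80.4)/(75 − j51.6)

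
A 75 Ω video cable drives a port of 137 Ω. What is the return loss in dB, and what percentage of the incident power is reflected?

RL ≈ 10.7 dB; 8.55% of incident power reflected

Γ = (137 − 75)/(137 + 75) = 0.292
RL = −20·log₁₀(0.292) = 10.7 dB
P_refl/P_inc = |Γ|² = 0.0855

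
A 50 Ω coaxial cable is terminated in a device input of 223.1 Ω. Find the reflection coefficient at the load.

Γ = (Z_L − Z_0)/(Z_L + Z_0) = (223.1 − 50)/(223.1 + 50) = 173.1/273.1

Γ = 0.634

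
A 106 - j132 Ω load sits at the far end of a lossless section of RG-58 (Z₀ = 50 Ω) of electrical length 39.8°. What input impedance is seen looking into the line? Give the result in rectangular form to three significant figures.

Z_in ≈ 13.4 − j35.7 Ω

tan(βl) = tan(39.8°) = 0.833
Z_in = Z_0·(Z_L + jZ_0·tanβl)/(Z_0 + jZ_L·tanβl)
     = 50·(106 − j90.3)/(160 + j88.3)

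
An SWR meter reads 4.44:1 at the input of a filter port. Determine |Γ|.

|Γ| = (S − 1)/(S + 1) = (4.44 − 1)/(4.44 + 1) = 3.44/5.44

|Γ| ≈ 0.632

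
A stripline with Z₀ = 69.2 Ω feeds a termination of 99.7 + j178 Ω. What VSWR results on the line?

Γ = (Z_L − Z_0)/(Z_L + Z_0) = (30.5 + j178)/(168.9 + j178)
|Γ| = 181/245 = 0.736
VSWR = (1 + |Γ|)/(1 − |Γ|) = 1.74/0.264

VSWR ≈ 6.58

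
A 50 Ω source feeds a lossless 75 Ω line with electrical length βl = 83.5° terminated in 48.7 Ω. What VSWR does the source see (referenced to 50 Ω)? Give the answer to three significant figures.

tan(βl) = 8.78
Z_in = Z_0·(Z_L + jZ_0·tanβl)/(Z_0 + jZ_L·tanβl) = 114 + j11.4 Ω
Γ_s = (Z_in − Z_s)/(Z_in + Z_s) = (63.5 + j11.4)/(164 + j11.4), |Γ_s| = 0.394
VSWR = (1 + |Γ_s|)/(1 − |Γ_s|)

VSWR ≈ 2.3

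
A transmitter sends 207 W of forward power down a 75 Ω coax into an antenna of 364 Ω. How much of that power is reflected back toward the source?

Γ = (364 − 75)/(364 + 75) = 0.658
|Γ|² = 0.433
P_refl = |Γ|²·P_inc = 89.7 W, P_del = (1 − |Γ|²)·P_inc = 117 W

P_reflected ≈ 89.7 W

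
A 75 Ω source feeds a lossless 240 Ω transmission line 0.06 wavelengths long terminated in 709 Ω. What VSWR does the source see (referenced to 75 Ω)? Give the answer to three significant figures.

βl = 2π × 0.06 = 21.6°
tan(βl) = 0.396
Z_in = Z_0·(Z_L + jZ_0·tanβl)/(Z_0 + jZ_L·tanβl) = 346 − j310 Ω
Γ_s = (Z_in − Z_s)/(Z_in + Z_s) = (271 − j310)/(421 − j310), |Γ_s| = 0.788
VSWR = (1 + |Γ_s|)/(1 − |Γ_s|)

VSWR ≈ 8.42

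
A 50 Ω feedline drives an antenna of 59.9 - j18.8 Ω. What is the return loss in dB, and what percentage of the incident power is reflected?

RL ≈ 14.4 dB; 3.63% of incident power reflected

Γ = (9.9 − j18.8)/(109.9 − j18.8), |Γ| = 0.191
RL = −20·log₁₀(0.191) = 14.4 dB
P_refl/P_inc = |Γ|² = 0.0363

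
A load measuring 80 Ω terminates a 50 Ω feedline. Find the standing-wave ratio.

Γ = (80 − 50)/(80 + 50) = 0.231
VSWR = (1 + 0.231)/(1 − 0.231)

VSWR ≈ 1.6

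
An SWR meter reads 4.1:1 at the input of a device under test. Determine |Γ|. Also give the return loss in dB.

|Γ| ≈ 0.608; return loss ≈ 4.32 dB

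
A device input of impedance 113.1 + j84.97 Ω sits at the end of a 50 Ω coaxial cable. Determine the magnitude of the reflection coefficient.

|Γ| ≈ 0.575

Γ = (Z_L − Z_0)/(Z_L + Z_0) = (63.1 + j84.97)/(163.1 + j84.97)
|Γ| = 106/184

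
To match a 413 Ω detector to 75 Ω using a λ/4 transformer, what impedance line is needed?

Z_qwt ≈ 176 Ω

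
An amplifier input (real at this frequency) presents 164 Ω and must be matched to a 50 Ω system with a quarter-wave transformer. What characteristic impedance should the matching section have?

Z_qwt ≈ 90.6 Ω

Z_qwt = √(Z_0·R_L) = √(50 × 164) = √8200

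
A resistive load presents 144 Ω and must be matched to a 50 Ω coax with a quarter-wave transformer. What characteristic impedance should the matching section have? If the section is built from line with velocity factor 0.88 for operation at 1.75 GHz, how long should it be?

Z_qwt ≈ 84.9 Ω; length ≈ 3.77 cm

Z_qwt = √(Z_0·R_L) = √(50 × 144) = √7200
λ = 0.88·c/f = 0.151 m, so l = λ/4 = 0.0377 m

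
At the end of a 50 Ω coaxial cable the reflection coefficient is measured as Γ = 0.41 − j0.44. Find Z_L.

Z_L = Z_0·(1 + Γ)/(1 − Γ) = 50·(1.41 − j0.44)/(0.59 + j0.44)

Z_L ≈ 58.9 − j81.2 Ω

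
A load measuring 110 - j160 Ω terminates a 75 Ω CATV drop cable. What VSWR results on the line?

Γ = (Z_L − Z_0)/(Z_L + Z_0) = (35 − j160)/(185 − j160)
|Γ| = 164/245 = 0.67
VSWR = (1 + |Γ|)/(1 − |Γ|) = 1.67/0.33

VSWR ≈ 5.05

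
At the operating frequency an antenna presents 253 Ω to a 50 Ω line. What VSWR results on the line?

VSWR ≈ 5.06

For a purely resistive load, VSWR = R_L/Z_0 or Z_0/R_L (whichever > 1) = 253/50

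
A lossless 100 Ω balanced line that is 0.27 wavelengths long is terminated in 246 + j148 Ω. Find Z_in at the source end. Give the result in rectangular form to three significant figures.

Z_in ≈ 29 − j6.27 Ω

βl = 2π × 0.27 = 97.2°
tan(βl) = tan(97.2°) = -7.92
Z_in = Z_0·(Z_L + jZ_0·tanβl)/(Z_0 + jZ_L·tanβl)
     = 100·(246 − j644)/(1270 − j1950)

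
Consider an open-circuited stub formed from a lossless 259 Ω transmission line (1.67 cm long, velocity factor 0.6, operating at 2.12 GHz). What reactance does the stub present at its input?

X_in ≈ -90.2 Ω (capacitive)

λ = v/f = 0.6·c / 2.12 GHz = 0.0849 m
βl = 2π·l/λ = 2π × 0.197 = 70.8°
tan(βl) = 2.87
For an open-circuited stub, Z_in = −jZ_0·cot(βl) = −jZ_0/tan(βl)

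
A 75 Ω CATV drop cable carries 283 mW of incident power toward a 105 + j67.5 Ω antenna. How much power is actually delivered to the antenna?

P_delivered ≈ 241 mW

|Γ| = |(30 + j67.5)/(180 + j67.5)| = 0.384
|Γ|² = 0.148
P_refl = |Γ|²·P_inc = 41.8 mW, P_del = (1 − |Γ|²)·P_inc = 241 mW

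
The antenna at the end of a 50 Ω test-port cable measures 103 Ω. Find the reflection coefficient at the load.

Γ = 0.346

Γ = (Z_L − Z_0)/(Z_L + Z_0) = (103 − 50)/(103 + 50) = 53/153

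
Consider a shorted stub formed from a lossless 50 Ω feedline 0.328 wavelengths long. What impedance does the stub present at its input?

Z_in ≈ −j93.7 Ω

βl = 2π × 0.328 = 118°
tan(βl) = -1.87
For a shorted stub, Z_in = jZ_0·tan(βl)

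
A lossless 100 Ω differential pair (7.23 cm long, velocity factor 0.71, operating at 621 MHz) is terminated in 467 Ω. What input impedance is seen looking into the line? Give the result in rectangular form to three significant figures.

λ = v/f = 0.71·c / 621 MHz = 0.343 m
βl = 2π·l/λ = 2π × 0.211 = 75.9°
tan(βl) = tan(75.9°) = 3.98
Z_in = Z_0·(Z_L + jZ_0·tanβl)/(Z_0 + jZ_L·tanβl)
     = 100·(467 + j398)/(100 + j1860)

Z_in ≈ 22.7 − j23.9 Ω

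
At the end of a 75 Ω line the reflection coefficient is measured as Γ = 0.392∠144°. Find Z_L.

Z_L = Z_0·(1 + Γ)/(1 − Γ) = 75·(0.683 + j0.23)/(1.32 − j0.23)

Z_L ≈ 35.5 + j19.3 Ω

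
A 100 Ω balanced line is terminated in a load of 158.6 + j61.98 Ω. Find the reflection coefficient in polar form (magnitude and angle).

Γ = (Z_L − Z_0)/(Z_L + Z_0) = (58.6 + j61.98)/(258.6 + j61.98)
|Γ| = 85.3/266 = 0.321

Γ ≈ 0.321 ∠ 33.1°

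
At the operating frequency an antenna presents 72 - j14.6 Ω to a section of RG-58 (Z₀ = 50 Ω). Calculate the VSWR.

Γ = (Z_L − Z_0)/(Z_L + Z_0) = (22 − j14.6)/(122 − j14.6)
|Γ| = 26.4/123 = 0.215
VSWR = (1 + |Γ|)/(1 − |Γ|) = 1.21/0.785

VSWR ≈ 1.55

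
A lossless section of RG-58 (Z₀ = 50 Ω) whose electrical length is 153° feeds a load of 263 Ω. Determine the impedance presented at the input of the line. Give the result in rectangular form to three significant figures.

Z_in ≈ 40.5 + j83 Ω

tan(βl) = tan(153°) = -0.51
Z_in = Z_0·(Z_L + jZ_0·tanβl)/(Z_0 + jZ_L·tanβl)
     = 50·(263 − j25.5)/(50 − j134)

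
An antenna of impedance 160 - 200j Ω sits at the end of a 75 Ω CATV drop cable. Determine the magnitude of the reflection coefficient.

Γ = (Z_L − Z_0)/(Z_L + Z_0) = (85 − j200)/(235 − j200)
|Γ| = 217/309

|Γ| ≈ 0.704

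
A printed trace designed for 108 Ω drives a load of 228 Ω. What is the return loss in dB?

Γ = (228 − 108)/(228 + 108) = 0.357
RL = −20·log₁₀|Γ| = −20·log₁₀(0.357)

RL ≈ 8.94 dB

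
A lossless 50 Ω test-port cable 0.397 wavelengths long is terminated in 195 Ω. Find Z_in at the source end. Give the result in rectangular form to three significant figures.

βl = 2π × 0.397 = 143°
tan(βl) = tan(143°) = -0.756
Z_in = Z_0·(Z_L + jZ_0·tanβl)/(Z_0 + jZ_L·tanβl)
     = 50·(195 − j37.8)/(50 − j147)

Z_in ≈ 31.6 + j55.4 Ω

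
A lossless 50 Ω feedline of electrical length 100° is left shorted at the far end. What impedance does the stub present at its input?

tan(βl) = -5.67
For a shorted stub, Z_in = jZ_0·tan(βl)

Z_in ≈ −j284 Ω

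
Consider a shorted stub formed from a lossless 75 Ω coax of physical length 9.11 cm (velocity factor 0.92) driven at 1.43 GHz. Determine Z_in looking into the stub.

Z_in ≈ −j13.3 Ω

λ = v/f = 0.92·c / 1.43 GHz = 0.193 m
βl = 2π·l/λ = 2π × 0.472 = 170°
tan(βl) = -0.178
For a shorted stub, Z_in = jZ_0·tan(βl)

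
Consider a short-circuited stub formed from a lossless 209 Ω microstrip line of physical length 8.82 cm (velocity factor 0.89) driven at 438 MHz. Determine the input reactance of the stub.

X_in ≈ 268 Ω (inductive)

λ = v/f = 0.89·c / 438 MHz = 0.61 m
βl = 2π·l/λ = 2π × 0.145 = 52.1°
tan(βl) = 1.28
For a short-circuited stub, Z_in = jZ_0·tan(βl)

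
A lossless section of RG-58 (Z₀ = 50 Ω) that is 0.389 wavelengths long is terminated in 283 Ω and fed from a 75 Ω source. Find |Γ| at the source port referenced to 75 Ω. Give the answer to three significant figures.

|Γ| ≈ 0.704

βl = 2π × 0.389 = 140°
tan(βl) = -0.838
Z_in = Z_0·(Z_L + jZ_0·tanβl)/(Z_0 + jZ_L·tanβl) = 20.5 + j55.3 Ω
Γ_s = (Z_in − Z_s)/(Z_in + Z_s) = (-54.5 + j55.3)/(95.5 + j55.3), |Γ_s| = 0.704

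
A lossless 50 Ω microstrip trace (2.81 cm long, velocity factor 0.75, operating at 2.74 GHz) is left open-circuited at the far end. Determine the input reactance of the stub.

X_in ≈ 32.7 Ω (inductive)

λ = v/f = 0.75·c / 2.74 GHz = 0.0821 m
βl = 2π·l/λ = 2π × 0.342 = 123°
tan(βl) = -1.53
For an open-circuited stub, Z_in = −jZ_0·cot(βl) = −jZ_0/tan(βl)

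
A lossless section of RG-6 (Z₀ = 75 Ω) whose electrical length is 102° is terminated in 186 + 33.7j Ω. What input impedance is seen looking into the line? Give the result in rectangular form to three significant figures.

tan(βl) = tan(102°) = -4.7
Z_in = Z_0·(Z_L + jZ_0·tanβl)/(Z_0 + jZ_L·tanβl)
     = 75·(186 − j319)/(234 − j875)

Z_in ≈ 29.5 + j8.07 Ω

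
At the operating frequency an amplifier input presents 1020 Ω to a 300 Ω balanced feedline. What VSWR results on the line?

For a purely resistive load, VSWR = R_L/Z_0 or Z_0/R_L (whichever > 1) = 1020/300

VSWR ≈ 3.4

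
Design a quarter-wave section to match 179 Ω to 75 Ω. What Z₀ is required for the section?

Z_qwt = √(Z_0·R_L) = √(75 × 179) = √13420

Z_qwt ≈ 116 Ω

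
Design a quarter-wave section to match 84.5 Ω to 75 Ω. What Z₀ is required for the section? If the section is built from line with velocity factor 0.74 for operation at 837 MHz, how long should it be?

Z_qwt ≈ 79.6 Ω; length ≈ 6.63 cm

Z_qwt = √(Z_0·R_L) = √(75 × 84.5) = √6338
λ = 0.74·c/f = 0.265 m, so l = λ/4 = 0.0663 m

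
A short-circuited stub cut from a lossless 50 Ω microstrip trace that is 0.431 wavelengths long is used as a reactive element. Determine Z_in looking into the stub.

βl = 2π × 0.431 = 155°
tan(βl) = -0.463
For a short-circuited stub, Z_in = jZ_0·tan(βl)

Z_in ≈ −j23.1 Ω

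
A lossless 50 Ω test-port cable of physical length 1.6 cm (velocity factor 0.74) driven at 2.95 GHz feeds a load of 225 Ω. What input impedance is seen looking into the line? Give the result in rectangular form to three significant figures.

λ = v/f = 0.74·c / 2.95 GHz = 0.0753 m
βl = 2π·l/λ = 2π × 0.213 = 76.5°
tan(βl) = tan(76.5°) = 4.18
Z_in = Z_0·(Z_L + jZ_0·tanβl)/(Z_0 + jZ_L·tanβl)
     = 50·(225 + j209)/(50 + j940)

Z_in ≈ 11.7 − j11.3 Ω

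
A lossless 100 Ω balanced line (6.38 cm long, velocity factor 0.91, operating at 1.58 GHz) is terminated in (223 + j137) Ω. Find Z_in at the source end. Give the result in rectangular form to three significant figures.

λ = v/f = 0.91·c / 1.58 GHz = 0.173 m
βl = 2π·l/λ = 2π × 0.369 = 133°
tan(βl) = tan(133°) = -1.08
Z_in = Z_0·(Z_L + jZ_0·tanβl)/(Z_0 + jZ_L·tanβl)
     = 100·(223 + j29.5)/(247 − j240)

Z_in ≈ 40.5 + j51.2 Ω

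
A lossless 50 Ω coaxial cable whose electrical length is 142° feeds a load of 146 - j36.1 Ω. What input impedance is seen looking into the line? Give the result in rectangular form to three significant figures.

Z_in ≈ 43.6 + j55.7 Ω

tan(βl) = tan(142°) = -0.781
Z_in = Z_0·(Z_L + jZ_0·tanβl)/(Z_0 + jZ_L·tanβl)
     = 50·(146 − j75.2)/(21.8 − j114)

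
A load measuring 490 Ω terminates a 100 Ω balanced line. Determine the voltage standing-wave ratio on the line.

VSWR ≈ 4.9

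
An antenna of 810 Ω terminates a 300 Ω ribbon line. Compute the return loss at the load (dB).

Γ = (810 − 300)/(810 + 300) = 0.459
RL = −20·log₁₀|Γ| = −20·log₁₀(0.459)

RL ≈ 6.76 dB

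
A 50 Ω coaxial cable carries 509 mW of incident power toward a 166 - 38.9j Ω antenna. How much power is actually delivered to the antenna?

P_delivered ≈ 351 mW

|Γ| = |(116 − j38.9)/(216 − j38.9)| = 0.557
|Γ|² = 0.311
P_refl = |Γ|²·P_inc = 158 mW, P_del = (1 − |Γ|²)·P_inc = 351 mW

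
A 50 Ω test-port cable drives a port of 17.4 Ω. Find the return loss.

RL ≈ 6.31 dB

Γ = (17.4 − 50)/(17.4 + 50) = -0.484
RL = −20·log₁₀|Γ| = −20·log₁₀(0.484)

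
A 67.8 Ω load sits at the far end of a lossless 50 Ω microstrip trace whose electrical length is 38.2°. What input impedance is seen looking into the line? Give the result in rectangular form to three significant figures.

Z_in ≈ 51.3 − j15.4 Ω

tan(βl) = tan(38.2°) = 0.787
Z_in = Z_0·(Z_L + jZ_0·tanβl)/(Z_0 + jZ_L·tanβl)
     = 50·(67.8 + j39.3)/(50 + j53.4)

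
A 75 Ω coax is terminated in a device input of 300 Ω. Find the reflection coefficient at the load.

Γ = 0.6

Γ = (Z_L − Z_0)/(Z_L + Z_0) = (300 − 75)/(300 + 75) = 225/375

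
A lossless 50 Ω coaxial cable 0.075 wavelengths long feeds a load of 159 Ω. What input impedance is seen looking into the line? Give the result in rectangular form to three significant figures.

Z_in ≈ 55.2 − j64 Ω

βl = 2π × 0.075 = 27°
tan(βl) = tan(27°) = 0.51
Z_in = Z_0·(Z_L + jZ_0·tanβl)/(Z_0 + jZ_L·tanβl)
     = 50·(159 + j25.5)/(50 + j81)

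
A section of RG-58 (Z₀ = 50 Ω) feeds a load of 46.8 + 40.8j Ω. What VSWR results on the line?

VSWR ≈ 2.28

Γ = (Z_L − Z_0)/(Z_L + Z_0) = (-3.2 + j40.8)/(96.8 + j40.8)
|Γ| = 40.9/105 = 0.39
VSWR = (1 + |Γ|)/(1 − |Γ|) = 1.39/0.61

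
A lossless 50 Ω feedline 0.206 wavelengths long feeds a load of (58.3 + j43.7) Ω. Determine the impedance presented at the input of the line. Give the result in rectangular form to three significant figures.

βl = 2π × 0.206 = 74.2°
tan(βl) = tan(74.2°) = 3.52
Z_in = Z_0·(Z_L + jZ_0·tanβl)/(Z_0 + jZ_L·tanβl)
     = 50·(58.3 + j220)/(-104 + j205)

Z_in ≈ 36.9 − j32.9 Ω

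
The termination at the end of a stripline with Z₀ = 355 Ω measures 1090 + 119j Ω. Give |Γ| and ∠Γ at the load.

Γ = (Z_L − Z_0)/(Z_L + Z_0) = (735 + j119)/(1445 + j119)
|Γ| = 745/1450 = 0.514

Γ ≈ 0.514 ∠ 4.49°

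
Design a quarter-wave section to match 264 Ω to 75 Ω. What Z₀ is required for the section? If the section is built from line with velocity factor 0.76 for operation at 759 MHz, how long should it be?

Z_qwt = √(Z_0·R_L) = √(75 × 264) = √19800
λ = 0.76·c/f = 0.3 m, so l = λ/4 = 0.0751 m

Z_qwt ≈ 141 Ω; length ≈ 7.51 cm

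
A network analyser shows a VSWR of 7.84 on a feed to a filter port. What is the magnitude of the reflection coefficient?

|Γ| ≈ 0.774

|Γ| = (S − 1)/(S + 1) = (7.84 − 1)/(7.84 + 1) = 6.84/8.84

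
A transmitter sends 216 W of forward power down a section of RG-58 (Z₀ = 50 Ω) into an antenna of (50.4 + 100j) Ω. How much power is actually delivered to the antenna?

|Γ| = |(0.4 + j100)/(100.4 + j100)| = 0.706
|Γ|² = 0.498
P_refl = |Γ|²·P_inc = 108 W, P_del = (1 − |Γ|²)·P_inc = 108 W

P_delivered ≈ 108 W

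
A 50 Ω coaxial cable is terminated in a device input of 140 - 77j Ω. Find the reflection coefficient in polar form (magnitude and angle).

Γ ≈ 0.578 ∠ -18.5°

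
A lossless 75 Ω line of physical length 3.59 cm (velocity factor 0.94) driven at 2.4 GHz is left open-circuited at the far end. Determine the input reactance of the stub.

λ = v/f = 0.94·c / 2.4 GHz = 0.117 m
βl = 2π·l/λ = 2π × 0.306 = 110°
tan(βl) = -2.75
For an open-circuited stub, Z_in = −jZ_0·cot(βl) = −jZ_0/tan(βl)

X_in ≈ 27.3 Ω (inductive)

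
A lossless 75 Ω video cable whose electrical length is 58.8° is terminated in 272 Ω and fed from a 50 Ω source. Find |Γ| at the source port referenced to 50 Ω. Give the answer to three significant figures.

|Γ| ≈ 0.532

tan(βl) = 1.65
Z_in = Z_0·(Z_L + jZ_0·tanβl)/(Z_0 + jZ_L·tanβl) = 27.5 − j40.8 Ω
Γ_s = (Z_in − Z_s)/(Z_in + Z_s) = (-22.5 − j40.8)/(77.5 − j40.8), |Γ_s| = 0.532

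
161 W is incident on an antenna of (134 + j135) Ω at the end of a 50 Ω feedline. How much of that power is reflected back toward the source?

P_reflected ≈ 78.2 W

|Γ| = |(84 + j135)/(184 + j135)| = 0.697
|Γ|² = 0.485
P_refl = |Γ|²·P_inc = 78.2 W, P_del = (1 − |Γ|²)·P_inc = 82.8 W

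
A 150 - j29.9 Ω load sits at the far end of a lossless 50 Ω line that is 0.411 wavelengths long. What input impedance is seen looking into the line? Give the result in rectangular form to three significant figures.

Z_in ≈ 53.3 + j62.1 Ω

βl = 2π × 0.411 = 148°
tan(βl) = tan(148°) = -0.626
Z_in = Z_0·(Z_L + jZ_0·tanβl)/(Z_0 + jZ_L·tanβl)
     = 50·(150 − j61.2)/(31.3 − j93.9)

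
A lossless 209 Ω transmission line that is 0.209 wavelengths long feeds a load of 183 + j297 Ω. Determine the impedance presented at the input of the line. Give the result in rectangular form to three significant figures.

βl = 2π × 0.209 = 75.2°
tan(βl) = tan(75.2°) = 3.8
Z_in = Z_0·(Z_L + jZ_0·tanβl)/(Z_0 + jZ_L·tanβl)
     = 209·(183 + j1090)/(-918 + j695)

Z_in ≈ 92.9 − j178 Ω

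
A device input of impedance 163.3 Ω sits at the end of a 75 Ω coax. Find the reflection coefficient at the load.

Γ = (Z_L − Z_0)/(Z_L + Z_0) = (163.3 − 75)/(163.3 + 75) = 88.3/238.3

Γ = 0.371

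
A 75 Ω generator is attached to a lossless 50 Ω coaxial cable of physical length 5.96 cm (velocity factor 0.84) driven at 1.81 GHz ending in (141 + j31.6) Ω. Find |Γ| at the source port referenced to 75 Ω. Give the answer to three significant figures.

|Γ| ≈ 0.459

λ = v/f = 0.84·c / 1.81 GHz = 0.139 m
βl = 2π·l/λ = 2π × 0.428 = 154°
tan(βl) = -0.485
Z_in = Z_0·(Z_L + jZ_0·tanβl)/(Z_0 + jZ_L·tanβl) = 48.6 + j56.6 Ω
Γ_s = (Z_in − Z_s)/(Z_in + Z_s) = (-26.4 + j56.6)/(124 + j56.6), |Γ_s| = 0.459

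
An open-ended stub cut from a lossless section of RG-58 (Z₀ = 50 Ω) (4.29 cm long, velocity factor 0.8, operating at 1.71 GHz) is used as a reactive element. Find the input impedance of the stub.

λ = v/f = 0.8·c / 1.71 GHz = 0.14 m
βl = 2π·l/λ = 2π × 0.306 = 110°
tan(βl) = -2.74
For an open-ended stub, Z_in = −jZ_0·cot(βl) = −jZ_0/tan(βl)

Z_in ≈ +j18.2 Ω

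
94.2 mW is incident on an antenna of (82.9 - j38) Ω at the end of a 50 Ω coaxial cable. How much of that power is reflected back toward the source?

|Γ| = |(32.9 − j38)/(132.9 − j38)| = 0.364
|Γ|² = 0.132
P_refl = |Γ|²·P_inc = 12.5 mW, P_del = (1 − |Γ|²)·P_inc = 81.7 mW

P_reflected ≈ 12.5 mW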